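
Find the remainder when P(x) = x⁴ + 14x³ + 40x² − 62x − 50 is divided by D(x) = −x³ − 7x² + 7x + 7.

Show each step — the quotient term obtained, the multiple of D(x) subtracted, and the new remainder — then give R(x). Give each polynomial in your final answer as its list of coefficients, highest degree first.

R = [-2, -6, -1]

Step 1: lead(x⁴ + 14x³ + 40x² − 62x − 50) ÷ lead(D) = x⁴ ÷ −x³ = −x. Subtract (−x)·D = x⁴ + 7x³ − 7x² − 7x. Remainder: 7x³ + 47x² − 55x − 50.
Step 2: lead(7x³ + 47x² − 55x − 50) ÷ lead(D) = 7x³ ÷ −x³ = −7. Subtract (−7)·D = 7x³ + 49x² − 49x − 49. Remainder: −2x² − 6x − 1.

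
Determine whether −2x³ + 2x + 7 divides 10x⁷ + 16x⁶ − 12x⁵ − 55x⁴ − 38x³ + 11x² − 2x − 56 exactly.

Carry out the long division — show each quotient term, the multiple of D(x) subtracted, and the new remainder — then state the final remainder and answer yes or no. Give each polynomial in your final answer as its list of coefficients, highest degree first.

Step 1: lead(10x⁷ + 16x⁶ − 12x⁵ − 55x⁴ − 38x³ + 11x² − 2x − 56) ÷ lead(D) = 10x⁷ ÷ −2x³ = −5x⁴. Subtract (−5x⁴)·D = 10x⁷ − 10x⁵ − 35x⁴. Remainder: 16x⁶ − 2x⁵ − 20x⁴ − 38x³ + 11x² − 2x − 56.
Step 2: lead(16x⁶ − 2x⁵ − 20x⁴ − 38x³ + 11x² − 2x − 56) ÷ lead(D) = 16x⁶ ÷ −2x³ = −8x³. Subtract (−8x³)·D = 16x⁶ − 16x⁴ − 56x³. Remainder: −2x⁵ − 4x⁴ + 18x³ + 11x² − 2x − 56.
Step 3: lead(−2x⁵ − 4x⁴ + 18x³ + 11x² − 2x − 56) ÷ lead(D) = −2x⁵ ÷ −2x³ = x². Subtract (x²)·D = −2x⁵ + 2x³ + 7x². Remainder: −4x⁴ + 16x³ + 4x² − 2x − 56.
Step 4: lead(−4x⁴ + 16x³ + 4x² − 2x − 56) ÷ lead(D) = −4x⁴ ÷ −2x³ = 2x. Subtract (2x)·D = −4x⁴ + 4x² + 14x. Remainder: 16x³ − 16x − 56.
Step 5: lead(16x³ − 16x − 56) ÷ lead(D) = 16x³ ÷ −2x³ = −8. Subtract (−8)·D = 16x³ − 16x − 56. Remainder: 0.

R = [0], so D(x) is a factor of P(x). yes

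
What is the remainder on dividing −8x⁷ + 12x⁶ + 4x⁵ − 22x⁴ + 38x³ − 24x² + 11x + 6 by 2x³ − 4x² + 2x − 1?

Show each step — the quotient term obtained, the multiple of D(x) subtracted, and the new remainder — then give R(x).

R(x) = 8

Step 1: lead(−8x⁷ + 12x⁶ + 4x⁵ − 22x⁴ + 38x³ − 24x² + 11x + 6) ÷ lead(D) = −8x⁷ ÷ 2x³ = −4x⁴. Subtract (−4x⁴)·D = −8x⁷ + 16x⁶ − 8x⁵ + 4x⁴. Remainder: −4x⁶ + 12x⁵ − 26x⁴ + 38x³ − 24x² + 11x + 6.
Step 2: lead(−4x⁶ + 12x⁵ − 26x⁴ + 38x³ − 24x² + 11x + 6) ÷ lead(D) = −4x⁶ ÷ 2x³ = −2x³. Subtract (−2x³)·D = −4x⁶ + 8x⁵ − 4x⁴ + 2x³. Remainder: 4x⁵ − 22x⁴ + 36x³ − 24x² + 11x + 6.
Step 3: lead(4x⁵ − 22x⁴ + 36x³ − 24x² + 11x + 6) ÷ lead(D) = 4x⁵ ÷ 2x³ = 2x². Subtract (2x²)·D = 4x⁵ − 8x⁴ + 4x³ − 2x². Remainder: −14x⁴ + 32x³ − 22x² + 11x + 6.
Step 4: lead(−14x⁴ + 32x³ − 22x² + 11x + 6) ÷ lead(D) = −14x⁴ ÷ 2x³ = −7x. Subtract (−7x)·D = −14x⁴ + 28x³ − 14x² + 7x. Remainder: 4x³ − 8x² + 4x + 6.
Step 5: lead(4x³ − 8x² + 4x + 6) ÷ lead(D) = 4x³ ÷ 2x³ = 2. Subtract (2)·D = 4x³ − 8x² + 4x − 2. Remainder: 8.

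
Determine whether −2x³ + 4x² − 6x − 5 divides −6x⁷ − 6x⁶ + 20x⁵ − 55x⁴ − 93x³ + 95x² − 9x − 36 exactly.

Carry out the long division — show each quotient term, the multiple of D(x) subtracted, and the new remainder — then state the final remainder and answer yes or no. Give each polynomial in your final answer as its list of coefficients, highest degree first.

R = [9], so D(x) is not a factor of P(x). no

Step 1: lead(−6x⁷ − 6x⁶ + 20x⁵ − 55x⁴ − 93x³ + 95x² − 9x − 36) ÷ lead(D) = −6x⁷ ÷ −2x³ = 3x⁴. Subtract (3x⁴)·D = −6x⁷ + 12x⁶ − 18x⁵ − 15x⁴. Remainder: −18x⁶ + 38x⁵ − 40x⁴ − 93x³ + 95x² − 9x − 36.
Step 2: lead(−18x⁶ + 38x⁵ − 40x⁴ − 93x³ + 95x² − 9x − 36) ÷ lead(D) = −18x⁶ ÷ −2x³ = 9x³. Subtract (9x³)·D = −18x⁶ + 36x⁵ − 54x⁴ − 45x³. Remainder: 2x⁵ + 14x⁴ − 48x³ + 95x² − 9x − 36.
Step 3: lead(2x⁵ + 14x⁴ − 48x³ + 95x² − 9x − 36) ÷ lead(D) = 2x⁵ ÷ −2x³ = −x². Subtract (−x²)·D = 2x⁵ − 4x⁴ + 6x³ + 5x². Remainder: 18x⁴ − 54x³ + 90x² − 9x − 36.
Step 4: lead(18x⁴ − 54x³ + 90x² − 9x − 36) ÷ lead(D) = 18x⁴ ÷ −2x³ = −9x. Subtract (−9x)·D = 18x⁴ − 36x³ + 54x² + 45x. Remainder: −18x³ + 36x² − 54x − 36.
Step 5: lead(−18x³ + 36x² − 54x − 36) ÷ lead(D) = −18x³ ÷ −2x³ = 9. Subtract (9)·D = −18x³ + 36x² − 54x − 45. Remainder: 9.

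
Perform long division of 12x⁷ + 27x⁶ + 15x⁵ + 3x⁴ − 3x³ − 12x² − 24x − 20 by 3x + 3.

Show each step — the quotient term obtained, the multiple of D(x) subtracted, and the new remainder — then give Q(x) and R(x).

Step 1: lead(12x⁷ + 27x⁶ + 15x⁵ + 3x⁴ − 3x³ − 12x² − 24x − 20) ÷ lead(D) = 12x⁷ ÷ 3x = 4x⁶. Subtract (4x⁶)·D = 12x⁷ + 12x⁶. Remainder: 15x⁶ + 15x⁵ + 3x⁴ − 3x³ − 12x² − 24x − 20.
Step 2: lead(15x⁶ + 15x⁵ + 3x⁴ − 3x³ − 12x² − 24x − 20) ÷ lead(D) = 15x⁶ ÷ 3x = 5x⁵. Subtract (5x⁵)·D = 15x⁶ + 15x⁵. Remainder: 3x⁴ − 3x³ − 12x² − 24x − 20.
Step 3: lead(3x⁴ − 3x³ − 12x² − 24x − 20) ÷ lead(D) = 3x⁴ ÷ 3x = x³. Subtract (x³)·D = 3x⁴ + 3x³. Remainder: −6x³ − 12x² − 24x − 20.
Step 4: lead(−6x³ − 12x² − 24x − 20) ÷ lead(D) = −6x³ ÷ 3x = −2x². Subtract (−2x²)·D = −6x³ − 6x². Remainder: −6x² − 24x − 20.
Step 5: lead(−6x² − 24x − 20) ÷ lead(D) = −6x² ÷ 3x = −2x. Subtract (−2x)·D = −6x² − 6x. Remainder: −18x − 20.
Step 6: lead(−18x − 20) ÷ lead(D) = −18x ÷ 3x = −6. Subtract (−6)·D = −18x − 18. Remainder: −2.

Q(x) = 4x⁶ + 5x⁵ + x³ − 2x² − 2x − 6; R(x) = −2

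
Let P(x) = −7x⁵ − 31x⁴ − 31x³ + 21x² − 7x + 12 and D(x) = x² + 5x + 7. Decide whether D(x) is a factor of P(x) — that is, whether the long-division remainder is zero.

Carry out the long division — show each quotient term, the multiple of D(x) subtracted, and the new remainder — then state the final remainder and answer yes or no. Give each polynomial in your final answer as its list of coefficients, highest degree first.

R = [-8, -9], so D(x) is not a factor of P(x). no

Step 1: lead(−7x⁵ − 31x⁴ − 31x³ + 21x² − 7x + 12) ÷ lead(D) = −7x⁵ ÷ x² = −7x³. Subtract (−7x³)·D = −7x⁵ − 35x⁴ − 49x³. Remainder: 4x⁴ + 18x³ + 21x² − 7x + 12.
Step 2: lead(4x⁴ + 18x³ + 21x² − 7x + 12) ÷ lead(D) = 4x⁴ ÷ x² = 4x². Subtract (4x²)·D = 4x⁴ + 20x³ + 28x². Remainder: −2x³ − 7x² − 7x + 12.
Step 3: lead(−2x³ − 7x² − 7x + 12) ÷ lead(D) = −2x³ ÷ x² = −2x. Subtract (−2x)·D = −2x³ − 10x² − 14x. Remainder: 3x² + 7x + 12.
Step 4: lead(3x² + 7x + 12) ÷ lead(D) = 3x² ÷ x² = 3. Subtract (3)·D = 3x² + 15x + 21. Remainder: −8x − 9.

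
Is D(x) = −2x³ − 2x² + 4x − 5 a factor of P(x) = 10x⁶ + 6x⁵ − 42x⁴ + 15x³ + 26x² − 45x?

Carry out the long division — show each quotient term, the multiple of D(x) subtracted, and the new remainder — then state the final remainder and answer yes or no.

R(x) = 0, so D(x) is a factor of P(x). yes

Step 1: lead(10x⁶ + 6x⁵ − 42x⁴ + 15x³ + 26x² − 45x) ÷ lead(D) = 10x⁶ ÷ −2x³ = −5x³. Subtract (−5x³)·D = 10x⁶ + 10x⁵ − 20x⁴ + 25x³. Remainder: −4x⁵ − 22x⁴ − 10x³ + 26x² − 45x.
Step 2: lead(−4x⁵ − 22x⁴ − 10x³ + 26x² − 45x) ÷ lead(D) = −4x⁵ ÷ −2x³ = 2x². Subtract (2x²)·D = −4x⁵ − 4x⁴ + 8x³ − 10x². Remainder: −18x⁴ − 18x³ + 36x² − 45x.
Step 3: lead(−18x⁴ − 18x³ + 36x² − 45x) ÷ lead(D) = −18x⁴ ÷ −2x³ = 9x. Subtract (9x)·D = −18x⁴ − 18x³ + 36x² − 45x. Remainder: 0.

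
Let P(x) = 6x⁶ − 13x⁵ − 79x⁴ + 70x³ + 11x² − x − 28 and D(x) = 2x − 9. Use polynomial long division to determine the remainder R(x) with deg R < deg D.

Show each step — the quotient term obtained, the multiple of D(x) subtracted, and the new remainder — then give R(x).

R(x) = 8

Step 1: lead(6x⁶ − 13x⁵ − 79x⁴ + 70x³ + 11x² − x − 28) ÷ lead(D) = 6x⁶ ÷ 2x = 3x⁵. Subtract (3x⁵)·D = 6x⁶ − 27x⁵. Remainder: 14x⁵ − 79x⁴ + 70x³ + 11x² − x − 28.
Step 2: lead(14x⁵ − 79x⁴ + 70x³ + 11x² − x − 28) ÷ lead(D) = 14x⁵ ÷ 2x = 7x⁴. Subtract (7x⁴)·D = 14x⁵ − 63x⁴. Remainder: −16x⁴ + 70x³ + 11x² − x − 28.
Step 3: lead(−16x⁴ + 70x³ + 11x² − x − 28) ÷ lead(D) = −16x⁴ ÷ 2x = −8x³. Subtract (−8x³)·D = −16x⁴ + 72x³. Remainder: −2x³ + 11x² − x − 28.
Step 4: lead(−2x³ + 11x² − x − 28) ÷ lead(D) = −2x³ ÷ 2x = −x². Subtract (−x²)·D = −2x³ + 9x². Remainder: 2x² − x − 28.
Step 5: lead(2x² − x − 28) ÷ lead(D) = 2x² ÷ 2x = x. Subtract (x)·D = 2x² − 9x. Remainder: 8x − 28.
Step 6: lead(8x − 28) ÷ lead(D) = 8x ÷ 2x = 4. Subtract (4)·D = 8x − 36. Remainder: 8.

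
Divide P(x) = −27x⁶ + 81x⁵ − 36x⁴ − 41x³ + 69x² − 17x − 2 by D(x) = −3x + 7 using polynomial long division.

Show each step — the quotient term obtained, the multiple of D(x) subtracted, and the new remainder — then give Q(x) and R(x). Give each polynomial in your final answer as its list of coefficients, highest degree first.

Step 1: lead(−27x⁶ + 81x⁵ − 36x⁴ − 41x³ + 69x² − 17x − 2) ÷ lead(D) = −27x⁶ ÷ −3x = 9x⁵. Subtract (9x⁵)·D = −27x⁶ + 63x⁵. Remainder: 18x⁵ − 36x⁴ − 41x³ + 69x² − 17x − 2.
Step 2: lead(18x⁵ − 36x⁴ − 41x³ + 69x² − 17x − 2) ÷ lead(D) = 18x⁵ ÷ −3x = −6x⁴. Subtract (−6x⁴)·D = 18x⁵ − 42x⁴. Remainder: 6x⁴ − 41x³ + 69x² − 17x − 2.
Step 3: lead(6x⁴ − 41x³ + 69x² − 17x − 2) ÷ lead(D) = 6x⁴ ÷ −3x = −2x³. Subtract (−2x³)·D = 6x⁴ − 14x³. Remainder: −27x³ + 69x² − 17x − 2.
Step 4: lead(−27x³ + 69x² − 17x − 2) ÷ lead(D) = −27x³ ÷ −3x = 9x². Subtract (9x²)·D = −27x³ + 63x². Remainder: 6x² − 17x − 2.
Step 5: lead(6x² − 17x − 2) ÷ lead(D) = 6x² ÷ −3x = −2x. Subtract (−2x)·D = 6x² − 14x. Remainder: −3x − 2.
Step 6: lead(−3x − 2) ÷ lead(D) = −3x ÷ −3x = 1. Subtract (1)·D = −3x + 7. Remainder: −9.

Q = [9, -6, -2, 9, -2, 1]; R = [-9]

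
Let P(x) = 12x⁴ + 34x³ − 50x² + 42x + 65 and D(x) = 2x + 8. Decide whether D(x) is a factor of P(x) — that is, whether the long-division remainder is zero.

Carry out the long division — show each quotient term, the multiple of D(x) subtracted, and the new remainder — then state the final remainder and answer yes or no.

R(x) = −7, so D(x) is not a factor of P(x). no

Step 1: lead(12x⁴ + 34x³ − 50x² + 42x + 65) ÷ lead(D) = 12x⁴ ÷ 2x = 6x³. Subtract (6x³)·D = 12x⁴ + 48x³. Remainder: −14x³ − 50x² + 42x + 65.
Step 2: lead(−14x³ − 50x² + 42x + 65) ÷ lead(D) = −14x³ ÷ 2x = −7x². Subtract (−7x²)·D = −14x³ − 56x². Remainder: 6x² + 42x + 65.
Step 3: lead(6x² + 42x + 65) ÷ lead(D) = 6x² ÷ 2x = 3x. Subtract (3x)·D = 6x² + 24x. Remainder: 18x + 65.
Step 4: lead(18x + 65) ÷ lead(D) = 18x ÷ 2x = 9. Subtract (9)·D = 18x + 72. Remainder: −7.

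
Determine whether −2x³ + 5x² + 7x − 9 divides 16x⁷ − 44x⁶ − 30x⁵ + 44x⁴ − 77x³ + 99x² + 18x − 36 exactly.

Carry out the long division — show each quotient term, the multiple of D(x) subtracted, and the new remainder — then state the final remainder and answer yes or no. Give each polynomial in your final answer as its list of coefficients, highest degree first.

Step 1: lead(16x⁷ − 44x⁶ − 30x⁵ + 44x⁴ − 77x³ + 99x² + 18x − 36) ÷ lead(D) = 16x⁷ ÷ −2x³ = −8x⁴. Subtract (−8x⁴)·D = 16x⁷ − 40x⁶ − 56x⁵ + 72x⁴. Remainder: −4x⁶ + 26x⁵ − 28x⁴ − 77x³ + 99x² + 18x − 36.
Step 2: lead(−4x⁶ + 26x⁵ − 28x⁴ − 77x³ + 99x² + 18x − 36) ÷ lead(D) = −4x⁶ ÷ −2x³ = 2x³. Subtract (2x³)·D = −4x⁶ + 10x⁵ + 14x⁴ − 18x³. Remainder: 16x⁵ − 42x⁴ − 59x³ + 99x² + 18x − 36.
Step 3: lead(16x⁵ − 42x⁴ − 59x³ + 99x² + 18x − 36) ÷ lead(D) = 16x⁵ ÷ −2x³ = −8x². Subtract (−8x²)·D = 16x⁵ − 40x⁴ − 56x³ + 72x². Remainder: −2x⁴ − 3x³ + 27x² + 18x − 36.
Step 4: lead(−2x⁴ − 3x³ + 27x² + 18x − 36) ÷ lead(D) = −2x⁴ ÷ −2x³ = x. Subtract (x)·D = −2x⁴ + 5x³ + 7x² − 9x. Remainder: −8x³ + 20x² + 27x − 36.
Step 5: lead(−8x³ + 20x² + 27x − 36) ÷ lead(D) = −8x³ ÷ −2x³ = 4. Subtract (4)·D = −8x³ + 20x² + 28x − 36. Remainder: −x.

R = [-1, 0], so D(x) is not a factor of P(x). no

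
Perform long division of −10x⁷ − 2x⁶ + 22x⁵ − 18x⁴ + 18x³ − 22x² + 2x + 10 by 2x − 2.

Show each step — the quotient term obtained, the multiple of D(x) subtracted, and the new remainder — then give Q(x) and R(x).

Step 1: lead(−10x⁷ − 2x⁶ + 22x⁵ − 18x⁴ + 18x³ − 22x² + 2x + 10) ÷ lead(D) = −10x⁷ ÷ 2x = −5x⁶. Subtract (−5x⁶)·D = −10x⁷ + 10x⁶. Remainder: −12x⁶ + 22x⁵ − 18x⁴ + 18x³ − 22x² + 2x + 10.
Step 2: lead(−12x⁶ + 22x⁵ − 18x⁴ + 18x³ − 22x² + 2x + 10) ÷ lead(D) = −12x⁶ ÷ 2x = −6x⁵. Subtract (−6x⁵)·D = −12x⁶ + 12x⁵. Remainder: 10x⁵ − 18x⁴ + 18x³ − 22x² + 2x + 10.
Step 3: lead(10x⁵ − 18x⁴ + 18x³ − 22x² + 2x + 10) ÷ lead(D) = 10x⁵ ÷ 2x = 5x⁴. Subtract (5x⁴)·D = 10x⁵ − 10x⁴. Remainder: −8x⁴ + 18x³ − 22x² + 2x + 10.
Step 4: lead(−8x⁴ + 18x³ − 22x² + 2x + 10) ÷ lead(D) = −8x⁴ ÷ 2x = −4x³. Subtract (−4x³)·D = −8x⁴ + 8x³. Remainder: 10x³ − 22x² + 2x + 10.
Step 5: lead(10x³ − 22x² + 2x + 10) ÷ lead(D) = 10x³ ÷ 2x = 5x². Subtract (5x²)·D = 10x³ − 10x². Remainder: −12x² + 2x + 10.
Step 6: lead(−12x² + 2x + 10) ÷ lead(D) = −12x² ÷ 2x = −6x. Subtract (−6x)·D = −12x² + 12x. Remainder: −10x + 10.
Step 7: lead(−10x + 10) ÷ lead(D) = −10x ÷ 2x = −5. Subtract (−5)·D = −10x + 10. Remainder: 0.

Q(x) = −5x⁶ − 6x⁵ + 5x⁴ − 4x³ + 5x² − 6x − 5; R(x) = 0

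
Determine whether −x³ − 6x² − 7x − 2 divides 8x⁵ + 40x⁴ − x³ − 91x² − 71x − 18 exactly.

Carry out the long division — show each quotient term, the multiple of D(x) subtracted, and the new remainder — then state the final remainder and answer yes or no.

R(x) = 3x² + 8x, so D(x) is not a factor of P(x). no

Step 1: lead(8x⁵ + 40x⁴ − x³ − 91x² − 71x − 18) ÷ lead(D) = 8x⁵ ÷ −x³ = −8x². Subtract (−8x²)·D = 8x⁵ + 48x⁴ + 56x³ + 16x². Remainder: −8x⁴ − 57x³ − 107x² − 71x − 18.
Step 2: lead(−8x⁴ − 57x³ − 107x² − 71x − 18) ÷ lead(D) = −8x⁴ ÷ −x³ = 8x. Subtract (8x)·D = −8x⁴ − 48x³ − 56x² − 16x. Remainder: −9x³ − 51x² − 55x − 18.
Step 3: lead(−9x³ − 51x² − 55x − 18) ÷ lead(D) = −9x³ ÷ −x³ = 9. Subtract (9)·D = −9x³ − 54x² − 63x − 18. Remainder: 3x² + 8x.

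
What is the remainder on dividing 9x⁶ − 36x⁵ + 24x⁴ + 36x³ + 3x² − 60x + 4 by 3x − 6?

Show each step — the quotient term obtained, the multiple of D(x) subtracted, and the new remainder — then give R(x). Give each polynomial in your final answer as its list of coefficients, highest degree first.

Step 1: lead(9x⁶ − 36x⁵ + 24x⁴ + 36x³ + 3x² − 60x + 4) ÷ lead(D) = 9x⁶ ÷ 3x = 3x⁵. Subtract (3x⁵)·D = 9x⁶ − 18x⁵. Remainder: −18x⁵ + 24x⁴ + 36x³ + 3x² − 60x + 4.
Step 2: lead(−18x⁵ + 24x⁴ + 36x³ + 3x² − 60x + 4) ÷ lead(D) = −18x⁵ ÷ 3x = −6x⁴. Subtract (−6x⁴)·D = −18x⁵ + 36x⁴. Remainder: −12x⁴ + 36x³ + 3x² − 60x + 4.
Step 3: lead(−12x⁴ + 36x³ + 3x² − 60x + 4) ÷ lead(D) = −12x⁴ ÷ 3x = −4x³. Subtract (−4x³)·D = −12x⁴ + 24x³. Remainder: 12x³ + 3x² − 60x + 4.
Step 4: lead(12x³ + 3x² − 60x + 4) ÷ lead(D) = 12x³ ÷ 3x = 4x². Subtract (4x²)·D = 12x³ − 24x². Remainder: 27x² − 60x + 4.
Step 5: lead(27x² − 60x + 4) ÷ lead(D) = 27x² ÷ 3x = 9x. Subtract (9x)·D = 27x² − 54x. Remainder: −6x + 4.
Step 6: lead(−6x + 4) ÷ lead(D) = −6x ÷ 3x = −2. Subtract (−2)·D = −6x + 12. Remainder: −8.

R = [-8]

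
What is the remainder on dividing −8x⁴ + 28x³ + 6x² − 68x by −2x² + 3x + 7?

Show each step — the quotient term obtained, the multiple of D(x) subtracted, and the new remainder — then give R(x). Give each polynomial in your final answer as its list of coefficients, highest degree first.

Step 1: lead(−8x⁴ + 28x³ + 6x² − 68x) ÷ lead(D) = −8x⁴ ÷ −2x² = 4x². Subtract (4x²)·D = −8x⁴ + 12x³ + 28x². Remainder: 16x³ − 22x² − 68x.
Step 2: lead(16x³ − 22x² − 68x) ÷ lead(D) = 16x³ ÷ −2x² = −8x. Subtract (−8x)·D = 16x³ − 24x² − 56x. Remainder: 2x² − 12x.
Step 3: lead(2x² − 12x) ÷ lead(D) = 2x² ÷ −2x² = −1. Subtract (−1)·D = 2x² − 3x − 7. Remainder: −9x + 7.

R = [-9, 7]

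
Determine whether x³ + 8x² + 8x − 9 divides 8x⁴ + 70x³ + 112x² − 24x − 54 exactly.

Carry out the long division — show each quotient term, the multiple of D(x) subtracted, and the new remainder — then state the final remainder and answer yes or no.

Step 1: lead(8x⁴ + 70x³ + 112x² − 24x − 54) ÷ lead(D) = 8x⁴ ÷ x³ = 8x. Subtract (8x)·D = 8x⁴ + 64x³ + 64x² − 72x. Remainder: 6x³ + 48x² + 48x − 54.
Step 2: lead(6x³ + 48x² + 48x − 54) ÷ lead(D) = 6x³ ÷ x³ = 6. Subtract (6)·D = 6x³ + 48x² + 48x − 54. Remainder: 0.

R(x) = 0, so D(x) is a factor of P(x). yes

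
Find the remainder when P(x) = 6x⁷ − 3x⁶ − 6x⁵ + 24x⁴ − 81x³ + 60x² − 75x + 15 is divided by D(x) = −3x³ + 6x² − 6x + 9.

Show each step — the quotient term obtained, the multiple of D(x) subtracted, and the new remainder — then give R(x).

R(x) = 9x − 3

Step 1: lead(6x⁷ − 3x⁶ − 6x⁵ + 24x⁴ − 81x³ + 60x² − 75x + 15) ÷ lead(D) = 6x⁷ ÷ −3x³ = −2x⁴. Subtract (−2x⁴)·D = 6x⁷ − 12x⁶ + 12x⁵ − 18x⁴. Remainder: 9x⁶ − 18x⁵ + 42x⁴ − 81x³ + 60x² − 75x + 15.
Step 2: lead(9x⁶ − 18x⁵ + 42x⁴ − 81x³ + 60x² − 75x + 15) ÷ lead(D) = 9x⁶ ÷ −3x³ = −3x³. Subtract (−3x³)·D = 9x⁶ − 18x⁵ + 18x⁴ − 27x³. Remainder: 24x⁴ − 54x³ + 60x² − 75x + 15.
Step 3: lead(24x⁴ − 54x³ + 60x² − 75x + 15) ÷ lead(D) = 24x⁴ ÷ −3x³ = −8x. Subtract (−8x)·D = 24x⁴ − 48x³ + 48x² − 72x. Remainder: −6x³ + 12x² − 3x + 15.
Step 4: lead(−6x³ + 12x² − 3x + 15) ÷ lead(D) = −6x³ ÷ −3x³ = 2. Subtract (2)·D = −6x³ + 12x² − 12x + 18. Remainder: 9x − 3.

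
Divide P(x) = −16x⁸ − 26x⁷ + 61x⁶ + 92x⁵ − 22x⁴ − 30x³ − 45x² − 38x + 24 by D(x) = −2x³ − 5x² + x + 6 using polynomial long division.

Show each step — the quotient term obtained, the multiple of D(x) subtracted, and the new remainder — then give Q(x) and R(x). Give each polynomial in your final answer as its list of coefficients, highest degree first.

Step 1: lead(−16x⁸ − 26x⁷ + 61x⁶ + 92x⁵ − 22x⁴ − 30x³ − 45x² − 38x + 24) ÷ lead(D) = −16x⁸ ÷ −2x³ = 8x⁵. Subtract (8x⁵)·D = −16x⁸ − 40x⁷ + 8x⁶ + 48x⁵. Remainder: 14x⁷ + 53x⁶ + 44x⁵ − 22x⁴ − 30x³ − 45x² − 38x + 24.
Step 2: lead(14x⁷ + 53x⁶ + 44x⁵ − 22x⁴ − 30x³ − 45x² − 38x + 24) ÷ lead(D) = 14x⁷ ÷ −2x³ = −7x⁴. Subtract (−7x⁴)·D = 14x⁷ + 35x⁶ − 7x⁵ − 42x⁴. Remainder: 18x⁶ + 51x⁵ + 20x⁴ − 30x³ − 45x² − 38x + 24.
Step 3: lead(18x⁶ + 51x⁵ + 20x⁴ − 30x³ − 45x² − 38x + 24) ÷ lead(D) = 18x⁶ ÷ −2x³ = −9x³. Subtract (−9x³)·D = 18x⁶ + 45x⁵ − 9x⁴ − 54x³. Remainder: 6x⁵ + 29x⁴ + 24x³ − 45x² − 38x + 24.
Step 4: lead(6x⁵ + 29x⁴ + 24x³ − 45x² − 38x + 24) ÷ lead(D) = 6x⁵ ÷ −2x³ = −3x². Subtract (−3x²)·D = 6x⁵ + 15x⁴ − 3x³ − 18x². Remainder: 14x⁴ + 27x³ − 27x² − 38x + 24.
Step 5: lead(14x⁴ + 27x³ − 27x² − 38x + 24) ÷ lead(D) = 14x⁴ ÷ −2x³ = −7x. Subtract (−7x)·D = 14x⁴ + 35x³ − 7x² − 42x. Remainder: −8x³ − 20x² + 4x + 24.
Step 6: lead(−8x³ − 20x² + 4x + 24) ÷ lead(D) = −8x³ ÷ −2x³ = 4. Subtract (4)·D = −8x³ − 20x² + 4x + 24. Remainder: 0.

Q = [8, -7, -9, -3, -7, 4]; R = [0]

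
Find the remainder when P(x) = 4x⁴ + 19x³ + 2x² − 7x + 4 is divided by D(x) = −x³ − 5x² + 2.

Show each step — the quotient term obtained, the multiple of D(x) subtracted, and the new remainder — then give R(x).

Step 1: lead(4x⁴ + 19x³ + 2x² − 7x + 4) ÷ lead(D) = 4x⁴ ÷ −x³ = −4x. Subtract (−4x)·D = 4x⁴ + 20x³ − 8x. Remainder: −x³ + 2x² + x + 4.
Step 2: lead(−x³ + 2x² + x + 4) ÷ lead(D) = −x³ ÷ −x³ = 1. Subtract (1)·D = −x³ − 5x² + 2. Remainder: 7x² + x + 2.

R(x) = 7x² + x + 2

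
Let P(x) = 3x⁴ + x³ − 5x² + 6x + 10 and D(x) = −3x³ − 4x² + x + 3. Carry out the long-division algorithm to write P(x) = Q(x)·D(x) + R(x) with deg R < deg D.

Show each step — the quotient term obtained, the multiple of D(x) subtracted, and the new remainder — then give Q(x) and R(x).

Step 1: lead(3x⁴ + x³ − 5x² + 6x + 10) ÷ lead(D) = 3x⁴ ÷ −3x³ = −x. Subtract (−x)·D = 3x⁴ + 4x³ − x² − 3x. Remainder: −3x³ − 4x² + 9x + 10.
Step 2: lead(−3x³ − 4x² + 9x + 10) ÷ lead(D) = −3x³ ÷ −3x³ = 1. Subtract (1)·D = −3x³ − 4x² + x + 3. Remainder: 8x + 7.

Q(x) = −x + 1; R(x) = 8x + 7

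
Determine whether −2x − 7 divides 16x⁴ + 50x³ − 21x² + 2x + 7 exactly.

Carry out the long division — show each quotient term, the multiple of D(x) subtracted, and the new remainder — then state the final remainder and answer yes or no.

Step 1: lead(16x⁴ + 50x³ − 21x² + 2x + 7) ÷ lead(D) = 16x⁴ ÷ −2x = −8x³. Subtract (−8x³)·D = 16x⁴ + 56x³. Remainder: −6x³ − 21x² + 2x + 7.
Step 2: lead(−6x³ − 21x² + 2x + 7) ÷ lead(D) = −6x³ ÷ −2x = 3x². Subtract (3x²)·D = −6x³ − 21x². Remainder: 2x + 7.
Step 3: lead(2x + 7) ÷ lead(D) = 2x ÷ −2x = −1. Subtract (−1)·D = 2x + 7. Remainder: 0.

R(x) = 0, so D(x) is a factor of P(x). yes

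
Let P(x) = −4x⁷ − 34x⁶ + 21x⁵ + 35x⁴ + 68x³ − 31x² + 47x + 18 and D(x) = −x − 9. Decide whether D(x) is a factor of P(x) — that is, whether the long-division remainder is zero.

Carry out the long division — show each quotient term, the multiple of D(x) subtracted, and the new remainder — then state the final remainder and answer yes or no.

Step 1: lead(−4x⁷ − 34x⁶ + 21x⁵ + 35x⁴ + 68x³ − 31x² + 47x + 18) ÷ lead(D) = −4x⁷ ÷ −x = 4x⁶. Subtract (4x⁶)·D = −4x⁷ − 36x⁶. Remainder: 2x⁶ + 21x⁵ + 35x⁴ + 68x³ − 31x² + 47x + 18.
Step 2: lead(2x⁶ + 21x⁵ + 35x⁴ + 68x³ − 31x² + 47x + 18) ÷ lead(D) = 2x⁶ ÷ −x = −2x⁵. Subtract (−2x⁵)·D = 2x⁶ + 18x⁵. Remainder: 3x⁵ + 35x⁴ + 68x³ − 31x² + 47x + 18.
Step 3: lead(3x⁵ + 35x⁴ + 68x³ − 31x² + 47x + 18) ÷ lead(D) = 3x⁵ ÷ −x = −3x⁴. Subtract (−3x⁴)·D = 3x⁵ + 27x⁴. Remainder: 8x⁴ + 68x³ − 31x² + 47x + 18.
Step 4: lead(8x⁴ + 68x³ − 31x² + 47x + 18) ÷ lead(D) = 8x⁴ ÷ −x = −8x³. Subtract (−8x³)·D = 8x⁴ + 72x³. Remainder: −4x³ − 31x² + 47x + 18.
Step 5: lead(−4x³ − 31x² + 47x + 18) ÷ lead(D) = −4x³ ÷ −x = 4x². Subtract (4x²)·D = −4x³ − 36x². Remainder: 5x² + 47x + 18.
Step 6: lead(5x² + 47x + 18) ÷ lead(D) = 5x² ÷ −x = −5x. Subtract (−5x)·D = 5x² + 45x. Remainder: 2x + 18.
Step 7: lead(2x + 18) ÷ lead(D) = 2x ÷ −x = −2. Subtract (−2)·D = 2x + 18. Remainder: 0.

R(x) = 0, so D(x) is a factor of P(x). yes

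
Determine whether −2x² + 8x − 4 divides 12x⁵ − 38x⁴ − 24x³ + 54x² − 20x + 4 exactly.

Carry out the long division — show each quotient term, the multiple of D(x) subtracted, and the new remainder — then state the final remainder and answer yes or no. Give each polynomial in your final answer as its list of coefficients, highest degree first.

R = [4, 0], so D(x) is not a factor of P(x). no

Step 1: lead(12x⁵ − 38x⁴ − 24x³ + 54x² − 20x + 4) ÷ lead(D) = 12x⁵ ÷ −2x² = −6x³. Subtract (−6x³)·D = 12x⁵ − 48x⁴ + 24x³. Remainder: 10x⁴ − 48x³ + 54x² − 20x + 4.
Step 2: lead(10x⁴ − 48x³ + 54x² − 20x + 4) ÷ lead(D) = 10x⁴ ÷ −2x² = −5x². Subtract (−5x²)·D = 10x⁴ − 40x³ + 20x². Remainder: −8x³ + 34x² − 20x + 4.
Step 3: lead(−8x³ + 34x² − 20x + 4) ÷ lead(D) = −8x³ ÷ −2x² = 4x. Subtract (4x)·D = −8x³ + 32x² − 16x. Remainder: 2x² − 4x + 4.
Step 4: lead(2x² − 4x + 4) ÷ lead(D) = 2x² ÷ −2x² = −1. Subtract (−1)·D = 2x² − 8x + 4. Remainder: 4x.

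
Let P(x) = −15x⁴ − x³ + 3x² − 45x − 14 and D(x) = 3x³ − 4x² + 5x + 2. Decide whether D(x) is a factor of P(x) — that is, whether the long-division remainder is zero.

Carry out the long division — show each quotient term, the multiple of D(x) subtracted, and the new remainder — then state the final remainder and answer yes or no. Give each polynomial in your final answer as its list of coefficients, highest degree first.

Step 1: lead(−15x⁴ − x³ + 3x² − 45x − 14) ÷ lead(D) = −15x⁴ ÷ 3x³ = −5x. Subtract (−5x)·D = −15x⁴ + 20x³ − 25x² − 10x. Remainder: −21x³ + 28x² − 35x − 14.
Step 2: lead(−21x³ + 28x² − 35x − 14) ÷ lead(D) = −21x³ ÷ 3x³ = −7. Subtract (−7)·D = −21x³ + 28x² − 35x − 14. Remainder: 0.

R = [0], so D(x) is a factor of P(x). yes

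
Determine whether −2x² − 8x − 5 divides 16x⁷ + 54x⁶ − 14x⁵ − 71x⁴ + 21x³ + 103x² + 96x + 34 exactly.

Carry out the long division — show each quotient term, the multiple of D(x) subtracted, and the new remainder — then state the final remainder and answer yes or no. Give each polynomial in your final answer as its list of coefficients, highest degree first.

Step 1: lead(16x⁷ + 54x⁶ − 14x⁵ − 71x⁴ + 21x³ + 103x² + 96x + 34) ÷ lead(D) = 16x⁷ ÷ −2x² = −8x⁵. Subtract (−8x⁵)·D = 16x⁷ + 64x⁶ + 40x⁵. Remainder: −10x⁶ − 54x⁵ − 71x⁴ + 21x³ + 103x² + 96x + 34.
Step 2: lead(−10x⁶ − 54x⁵ − 71x⁴ + 21x³ + 103x² + 96x + 34) ÷ lead(D) = −10x⁶ ÷ −2x² = 5x⁴. Subtract (5x⁴)·D = −10x⁶ − 40x⁵ − 25x⁴. Remainder: −14x⁵ − 46x⁴ + 21x³ + 103x² + 96x + 34.
Step 3: lead(−14x⁵ − 46x⁴ + 21x³ + 103x² + 96x + 34) ÷ lead(D) = −14x⁵ ÷ −2x² = 7x³. Subtract (7x³)·D = −14x⁵ − 56x⁴ − 35x³. Remainder: 10x⁴ + 56x³ + 103x² + 96x + 34.
Step 4: lead(10x⁴ + 56x³ + 103x² + 96x + 34) ÷ lead(D) = 10x⁴ ÷ −2x² = −5x². Subtract (−5x²)·D = 10x⁴ + 40x³ + 25x². Remainder: 16x³ + 78x² + 96x + 34.
Step 5: lead(16x³ + 78x² + 96x + 34) ÷ lead(D) = 16x³ ÷ −2x² = −8x. Subtract (−8x)·D = 16x³ + 64x² + 40x. Remainder: 14x² + 56x + 34.
Step 6: lead(14x² + 56x + 34) ÷ lead(D) = 14x² ÷ −2x² = −7. Subtract (−7)·D = 14x² + 56x + 35. Remainder: −1.

R = [-1], so D(x) is not a factor of P(x). no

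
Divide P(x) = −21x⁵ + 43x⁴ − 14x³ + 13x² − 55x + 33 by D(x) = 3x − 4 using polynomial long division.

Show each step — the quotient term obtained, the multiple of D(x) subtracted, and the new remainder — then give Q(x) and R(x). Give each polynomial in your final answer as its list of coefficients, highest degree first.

Step 1: lead(−21x⁵ + 43x⁴ − 14x³ + 13x² − 55x + 33) ÷ lead(D) = −21x⁵ ÷ 3x = −7x⁴. Subtract (−7x⁴)·D = −21x⁵ + 28x⁴. Remainder: 15x⁴ − 14x³ + 13x² − 55x + 33.
Step 2: lead(15x⁴ − 14x³ + 13x² − 55x + 33) ÷ lead(D) = 15x⁴ ÷ 3x = 5x³. Subtract (5x³)·D = 15x⁴ − 20x³. Remainder: 6x³ + 13x² − 55x + 33.
Step 3: lead(6x³ + 13x² − 55x + 33) ÷ lead(D) = 6x³ ÷ 3x = 2x². Subtract (2x²)·D = 6x³ − 8x². Remainder: 21x² − 55x + 33.
Step 4: lead(21x² − 55x + 33) ÷ lead(D) = 21x² ÷ 3x = 7x. Subtract (7x)·D = 21x² − 28x. Remainder: −27x + 33.
Step 5: lead(−27x + 33) ÷ lead(D) = −27x ÷ 3x = −9. Subtract (−9)·D = −27x + 36. Remainder: −3.

Q = [-7, 5, 2, 7, -9]; R = [-3]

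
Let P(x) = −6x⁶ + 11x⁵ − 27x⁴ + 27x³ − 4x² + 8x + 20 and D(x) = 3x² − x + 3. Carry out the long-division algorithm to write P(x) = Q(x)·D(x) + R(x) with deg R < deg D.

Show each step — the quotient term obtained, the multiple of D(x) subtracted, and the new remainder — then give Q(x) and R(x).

Step 1: lead(−6x⁶ + 11x⁵ − 27x⁴ + 27x³ − 4x² + 8x + 20) ÷ lead(D) = −6x⁶ ÷ 3x² = −2x⁴. Subtract (−2x⁴)·D = −6x⁶ + 2x⁵ − 6x⁴. Remainder: 9x⁵ − 21x⁴ + 27x³ − 4x² + 8x + 20.
Step 2: lead(9x⁵ − 21x⁴ + 27x³ − 4x² + 8x + 20) ÷ lead(D) = 9x⁵ ÷ 3x² = 3x³. Subtract (3x³)·D = 9x⁵ − 3x⁴ + 9x³. Remainder: −18x⁴ + 18x³ − 4x² + 8x + 20.
Step 3: lead(−18x⁴ + 18x³ − 4x² + 8x + 20) ÷ lead(D) = −18x⁴ ÷ 3x² = −6x². Subtract (−6x²)·D = −18x⁴ + 6x³ − 18x². Remainder: 12x³ + 14x² + 8x + 20.
Step 4: lead(12x³ + 14x² + 8x + 20) ÷ lead(D) = 12x³ ÷ 3x² = 4x. Subtract (4x)·D = 12x³ − 4x² + 12x. Remainder: 18x² − 4x + 20.
Step 5: lead(18x² − 4x + 20) ÷ lead(D) = 18x² ÷ 3x² = 6. Subtract (6)·D = 18x² − 6x + 18. Remainder: 2x + 2.

Q(x) = −2x⁴ + 3x³ − 6x² + 4x + 6; R(x) = 2x + 2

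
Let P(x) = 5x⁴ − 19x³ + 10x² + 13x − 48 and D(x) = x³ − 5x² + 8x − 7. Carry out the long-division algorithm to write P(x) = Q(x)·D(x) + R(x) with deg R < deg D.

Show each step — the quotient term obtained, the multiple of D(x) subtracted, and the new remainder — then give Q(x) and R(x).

Q(x) = 5x + 6; R(x) = −6

Step 1: lead(5x⁴ − 19x³ + 10x² + 13x − 48) ÷ lead(D) = 5x⁴ ÷ x³ = 5x. Subtract (5x)·D = 5x⁴ − 25x³ + 40x² − 35x. Remainder: 6x³ − 30x² + 48x − 48.
Step 2: lead(6x³ − 30x² + 48x − 48) ÷ lead(D) = 6x³ ÷ x³ = 6. Subtract (6)·D = 6x³ − 30x² + 48x − 42. Remainder: −6.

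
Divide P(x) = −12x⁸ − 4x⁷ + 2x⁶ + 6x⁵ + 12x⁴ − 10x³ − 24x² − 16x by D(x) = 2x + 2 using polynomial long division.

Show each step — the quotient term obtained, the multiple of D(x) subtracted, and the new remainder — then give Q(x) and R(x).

Step 1: lead(−12x⁸ − 4x⁷ + 2x⁶ + 6x⁵ + 12x⁴ − 10x³ − 24x² − 16x) ÷ lead(D) = −12x⁸ ÷ 2x = −6x⁷. Subtract (−6x⁷)·D = −12x⁸ − 12x⁷. Remainder: 8x⁷ + 2x⁶ + 6x⁵ + 12x⁴ − 10x³ − 24x² − 16x.
Step 2: lead(8x⁷ + 2x⁶ + 6x⁵ + 12x⁴ − 10x³ − 24x² − 16x) ÷ lead(D) = 8x⁷ ÷ 2x = 4x⁶. Subtract (4x⁶)·D = 8x⁷ + 8x⁶. Remainder: −6x⁶ + 6x⁵ + 12x⁴ − 10x³ − 24x² − 16x.
Step 3: lead(−6x⁶ + 6x⁵ + 12x⁴ − 10x³ − 24x² − 16x) ÷ lead(D) = −6x⁶ ÷ 2x = −3x⁵. Subtract (−3x⁵)·D = −6x⁶ − 6x⁵. Remainder: 12x⁵ + 12x⁴ − 10x³ − 24x² − 16x.
Step 4: lead(12x⁵ + 12x⁴ − 10x³ − 24x² − 16x) ÷ lead(D) = 12x⁵ ÷ 2x = 6x⁴. Subtract (6x⁴)·D = 12x⁵ + 12x⁴. Remainder: −10x³ − 24x² − 16x.
Step 5: lead(−10x³ − 24x² − 16x) ÷ lead(D) = −10x³ ÷ 2x = −5x². Subtract (−5x²)·D = −10x³ − 10x². Remainder: −14x² − 16x.
Step 6: lead(−14x² − 16x) ÷ lead(D) = −14x² ÷ 2x = −7x. Subtract (−7x)·D = −14x² − 14x. Remainder: −2x.
Step 7: lead(−2x) ÷ lead(D) = −2x ÷ 2x = −1. Subtract (−1)·D = −2x − 2. Remainder: 2.

Q(x) = −6x⁷ + 4x⁶ − 3x⁵ + 6x⁴ − 5x² − 7x − 1; R(x) = 2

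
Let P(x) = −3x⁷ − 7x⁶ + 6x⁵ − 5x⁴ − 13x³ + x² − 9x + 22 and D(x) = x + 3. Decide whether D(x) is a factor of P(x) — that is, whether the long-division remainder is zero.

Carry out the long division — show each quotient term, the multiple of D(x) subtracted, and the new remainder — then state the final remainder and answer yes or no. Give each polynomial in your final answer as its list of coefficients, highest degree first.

R = [4], so D(x) is not a factor of P(x). no

Step 1: lead(−3x⁷ − 7x⁶ + 6x⁵ − 5x⁴ − 13x³ + x² − 9x + 22) ÷ lead(D) = −3x⁷ ÷ x = −3x⁶. Subtract (−3x⁶)·D = −3x⁷ − 9x⁶. Remainder: 2x⁶ + 6x⁵ − 5x⁴ − 13x³ + x² − 9x + 22.
Step 2: lead(2x⁶ + 6x⁵ − 5x⁴ − 13x³ + x² − 9x + 22) ÷ lead(D) = 2x⁶ ÷ x = 2x⁵. Subtract (2x⁵)·D = 2x⁶ + 6x⁵. Remainder: −5x⁴ − 13x³ + x² − 9x + 22.
Step 3: lead(−5x⁴ − 13x³ + x² − 9x + 22) ÷ lead(D) = −5x⁴ ÷ x = −5x³. Subtract (−5x³)·D = −5x⁴ − 15x³. Remainder: 2x³ + x² − 9x + 22.
Step 4: lead(2x³ + x² − 9x + 22) ÷ lead(D) = 2x³ ÷ x = 2x². Subtract (2x²)·D = 2x³ + 6x². Remainder: −5x² − 9x + 22.
Step 5: lead(−5x² − 9x + 22) ÷ lead(D) = −5x² ÷ x = −5x. Subtract (−5x)·D = −5x² − 15x. Remainder: 6x + 22.
Step 6: lead(6x + 22) ÷ lead(D) = 6x ÷ x = 6. Subtract (6)·D = 6x + 18. Remainder: 4.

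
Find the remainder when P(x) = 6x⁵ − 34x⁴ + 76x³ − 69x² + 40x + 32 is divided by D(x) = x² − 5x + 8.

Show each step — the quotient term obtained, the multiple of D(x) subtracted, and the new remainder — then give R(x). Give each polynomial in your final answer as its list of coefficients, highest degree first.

Step 1: lead(6x⁵ − 34x⁴ + 76x³ − 69x² + 40x + 32) ÷ lead(D) = 6x⁵ ÷ x² = 6x³. Subtract (6x³)·D = 6x⁵ − 30x⁴ + 48x³. Remainder: −4x⁴ + 28x³ − 69x² + 40x + 32.
Step 2: lead(−4x⁴ + 28x³ − 69x² + 40x + 32) ÷ lead(D) = −4x⁴ ÷ x² = −4x². Subtract (−4x²)·D = −4x⁴ + 20x³ − 32x². Remainder: 8x³ − 37x² + 40x + 32.
Step 3: lead(8x³ − 37x² + 40x + 32) ÷ lead(D) = 8x³ ÷ x² = 8x. Subtract (8x)·D = 8x³ − 40x² + 64x. Remainder: 3x² − 24x + 32.
Step 4: lead(3x² − 24x + 32) ÷ lead(D) = 3x² ÷ x² = 3. Subtract (3)·D = 3x² − 15x + 24. Remainder: −9x + 8.

R = [-9, 8]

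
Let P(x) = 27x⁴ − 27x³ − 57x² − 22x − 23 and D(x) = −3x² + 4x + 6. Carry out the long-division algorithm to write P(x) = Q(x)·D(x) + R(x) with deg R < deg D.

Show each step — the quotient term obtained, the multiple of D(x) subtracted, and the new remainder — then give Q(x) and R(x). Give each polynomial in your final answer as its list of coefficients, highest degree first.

Step 1: lead(27x⁴ − 27x³ − 57x² − 22x − 23) ÷ lead(D) = 27x⁴ ÷ −3x² = −9x². Subtract (−9x²)·D = 27x⁴ − 36x³ − 54x². Remainder: 9x³ − 3x² − 22x − 23.
Step 2: lead(9x³ − 3x² − 22x − 23) ÷ lead(D) = 9x³ ÷ −3x² = −3x. Subtract (−3x)·D = 9x³ − 12x² − 18x. Remainder: 9x² − 4x − 23.
Step 3: lead(9x² − 4x − 23) ÷ lead(D) = 9x² ÷ −3x² = −3. Subtract (−3)·D = 9x² − 12x − 18. Remainder: 8x − 5.

Q = [-9, -3, -3]; R = [8, -5]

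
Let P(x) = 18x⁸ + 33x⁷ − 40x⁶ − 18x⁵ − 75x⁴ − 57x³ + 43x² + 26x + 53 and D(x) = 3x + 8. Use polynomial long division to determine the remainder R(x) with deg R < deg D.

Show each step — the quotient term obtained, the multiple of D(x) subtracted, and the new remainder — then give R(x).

Step 1: lead(18x⁸ + 33x⁷ − 40x⁶ − 18x⁵ − 75x⁴ − 57x³ + 43x² + 26x + 53) ÷ lead(D) = 18x⁸ ÷ 3x = 6x⁷. Subtract (6x⁷)·D = 18x⁸ + 48x⁷. Remainder: −15x⁷ − 40x⁶ − 18x⁵ − 75x⁴ − 57x³ + 43x² + 26x + 53.
Step 2: lead(−15x⁷ − 40x⁶ − 18x⁵ − 75x⁴ − 57x³ + 43x² + 26x + 53) ÷ lead(D) = −15x⁷ ÷ 3x = −5x⁶. Subtract (−5x⁶)·D = −15x⁷ − 40x⁶. Remainder: −18x⁵ − 75x⁴ − 57x³ + 43x² + 26x + 53.
Step 3: lead(−18x⁵ − 75x⁴ − 57x³ + 43x² + 26x + 53) ÷ lead(D) = −18x⁵ ÷ 3x = −6x⁴. Subtract (−6x⁴)·D = −18x⁵ − 48x⁴. Remainder: −27x⁴ − 57x³ + 43x² + 26x + 53.
Step 4: lead(−27x⁴ − 57x³ + 43x² + 26x + 53) ÷ lead(D) = −27x⁴ ÷ 3x = −9x³. Subtract (−9x³)·D = −27x⁴ − 72x³. Remainder: 15x³ + 43x² + 26x + 53.
Step 5: lead(15x³ + 43x² + 26x + 53) ÷ lead(D) = 15x³ ÷ 3x = 5x². Subtract (5x²)·D = 15x³ + 40x². Remainder: 3x² + 26x + 53.
Step 6: lead(3x² + 26x + 53) ÷ lead(D) = 3x² ÷ 3x = x. Subtract (x)·D = 3x² + 8x. Remainder: 18x + 53.
Step 7: lead(18x + 53) ÷ lead(D) = 18x ÷ 3x = 6. Subtract (6)·D = 18x + 48. Remainder: 5.

R(x) = 5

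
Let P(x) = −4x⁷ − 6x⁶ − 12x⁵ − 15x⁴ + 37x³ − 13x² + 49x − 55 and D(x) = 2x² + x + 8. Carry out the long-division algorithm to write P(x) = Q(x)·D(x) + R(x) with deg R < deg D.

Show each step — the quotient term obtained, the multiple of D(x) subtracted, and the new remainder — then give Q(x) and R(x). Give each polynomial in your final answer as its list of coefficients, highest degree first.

Step 1: lead(−4x⁷ − 6x⁶ − 12x⁵ − 15x⁴ + 37x³ − 13x² + 49x − 55) ÷ lead(D) = −4x⁷ ÷ 2x² = −2x⁵. Subtract (−2x⁵)·D = −4x⁷ − 2x⁶ − 16x⁵. Remainder: −4x⁶ + 4x⁵ − 15x⁴ + 37x³ − 13x² + 49x − 55.
Step 2: lead(−4x⁶ + 4x⁵ − 15x⁴ + 37x³ − 13x² + 49x − 55) ÷ lead(D) = −4x⁶ ÷ 2x² = −2x⁴. Subtract (−2x⁴)·D = −4x⁶ − 2x⁵ − 16x⁴. Remainder: 6x⁵ + x⁴ + 37x³ − 13x² + 49x − 55.
Step 3: lead(6x⁵ + x⁴ + 37x³ − 13x² + 49x − 55) ÷ lead(D) = 6x⁵ ÷ 2x² = 3x³. Subtract (3x³)·D = 6x⁵ + 3x⁴ + 24x³. Remainder: −2x⁴ + 13x³ − 13x² + 49x − 55.
Step 4: lead(−2x⁴ + 13x³ − 13x² + 49x − 55) ÷ lead(D) = −2x⁴ ÷ 2x² = −x². Subtract (−x²)·D = −2x⁴ − x³ − 8x². Remainder: 14x³ − 5x² + 49x − 55.
Step 5: lead(14x³ − 5x² + 49x − 55) ÷ lead(D) = 14x³ ÷ 2x² = 7x. Subtract (7x)·D = 14x³ + 7x² + 56x. Remainder: −12x² − 7x − 55.
Step 6: lead(−12x² − 7x − 55) ÷ lead(D) = −12x² ÷ 2x² = −6. Subtract (−6)·D = −12x² − 6x − 48. Remainder: −x − 7.

Q = [-2, -2, 3, -1, 7, -6]; R = [-1, -7]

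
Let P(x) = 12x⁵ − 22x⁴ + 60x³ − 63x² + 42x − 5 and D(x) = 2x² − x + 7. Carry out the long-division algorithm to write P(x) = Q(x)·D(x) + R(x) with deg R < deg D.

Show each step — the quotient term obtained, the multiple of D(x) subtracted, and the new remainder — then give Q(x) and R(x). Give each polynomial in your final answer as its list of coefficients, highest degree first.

Q = [6, -8, 5, -1]; R = [6, 2]

Step 1: lead(12x⁵ − 22x⁴ + 60x³ − 63x² + 42x − 5) ÷ lead(D) = 12x⁵ ÷ 2x² = 6x³. Subtract (6x³)·D = 12x⁵ − 6x⁴ + 42x³. Remainder: −16x⁴ + 18x³ − 63x² + 42x − 5.
Step 2: lead(−16x⁴ + 18x³ − 63x² + 42x − 5) ÷ lead(D) = −16x⁴ ÷ 2x² = −8x². Subtract (−8x²)·D = −16x⁴ + 8x³ − 56x². Remainder: 10x³ − 7x² + 42x − 5.
Step 3: lead(10x³ − 7x² + 42x − 5) ÷ lead(D) = 10x³ ÷ 2x² = 5x. Subtract (5x)·D = 10x³ − 5x² + 35x. Remainder: −2x² + 7x − 5.
Step 4: lead(−2x² + 7x − 5) ÷ lead(D) = −2x² ÷ 2x² = −1. Subtract (−1)·D = −2x² + x − 7. Remainder: 6x + 2.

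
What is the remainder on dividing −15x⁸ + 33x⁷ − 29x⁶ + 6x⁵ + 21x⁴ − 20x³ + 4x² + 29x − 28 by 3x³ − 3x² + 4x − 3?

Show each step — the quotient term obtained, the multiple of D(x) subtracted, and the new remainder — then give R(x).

Step 1: lead(−15x⁸ + 33x⁷ − 29x⁶ + 6x⁵ + 21x⁴ − 20x³ + 4x² + 29x − 28) ÷ lead(D) = −15x⁸ ÷ 3x³ = −5x⁵. Subtract (−5x⁵)·D = −15x⁸ + 15x⁷ − 20x⁶ + 15x⁵. Remainder: 18x⁷ − 9x⁶ − 9x⁵ + 21x⁴ − 20x³ + 4x² + 29x − 28.
Step 2: lead(18x⁷ − 9x⁶ − 9x⁵ + 21x⁴ − 20x³ + 4x² + 29x − 28) ÷ lead(D) = 18x⁷ ÷ 3x³ = 6x⁴. Subtract (6x⁴)·D = 18x⁷ − 18x⁶ + 24x⁵ − 18x⁴. Remainder: 9x⁶ − 33x⁵ + 39x⁴ − 20x³ + 4x² + 29x − 28.
Step 3: lead(9x⁶ − 33x⁵ + 39x⁴ − 20x³ + 4x² + 29x − 28) ÷ lead(D) = 9x⁶ ÷ 3x³ = 3x³. Subtract (3x³)·D = 9x⁶ − 9x⁵ + 12x⁴ − 9x³. Remainder: −24x⁵ + 27x⁴ − 11x³ + 4x² + 29x − 28.
Step 4: lead(−24x⁵ + 27x⁴ − 11x³ + 4x² + 29x − 28) ÷ lead(D) = −24x⁵ ÷ 3x³ = −8x². Subtract (−8x²)·D = −24x⁵ + 24x⁴ − 32x³ + 24x². Remainder: 3x⁴ + 21x³ − 20x² + 29x − 28.
Step 5: lead(3x⁴ + 21x³ − 20x² + 29x − 28) ÷ lead(D) = 3x⁴ ÷ 3x³ = x. Subtract (x)·D = 3x⁴ − 3x³ + 4x² − 3x. Remainder: 24x³ − 24x² + 32x − 28.
Step 6: lead(24x³ − 24x² + 32x − 28) ÷ lead(D) = 24x³ ÷ 3x³ = 8. Subtract (8)·D = 24x³ − 24x² + 32x − 24. Remainder: −4.

R(x) = −4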